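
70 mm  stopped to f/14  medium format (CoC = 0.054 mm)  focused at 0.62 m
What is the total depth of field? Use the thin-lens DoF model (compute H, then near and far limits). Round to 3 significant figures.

106 mm

Hyperfocal distance H = f²/(N·c) + f = 70²/(14 × 0.054) + 70 = 4900/0.756 + 70 ≈ 6551.5 mm ≈ 6.551 m.
Near limit Dn = s·(H − f)/(H + s − 2f) = 620 × (6551.5 − 70) / (6551.5 + 620 − 2 × 70) = 620 × 6481.5 / 7031.5 ≈ 571.50 mm.
Far limit Df = s·(H − f)/(H − s) = 620 × (6551.5 − 70) / (6551.5 − 620) = 620 × 6481.5 / 5931.5 ≈ 677.49 mm.
Depth of field = Df − Dn = 677.49 − 571.50 ≈ 105.99 mm.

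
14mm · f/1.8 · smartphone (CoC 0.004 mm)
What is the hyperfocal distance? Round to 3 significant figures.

Hyperfocal distance H = f²/(N·c) + f = 14²/(1.8 × 0.004) + 14 = 196/0.0072 + 14 ≈ 27236.2 mm ≈ 27.2 m.

27.2 m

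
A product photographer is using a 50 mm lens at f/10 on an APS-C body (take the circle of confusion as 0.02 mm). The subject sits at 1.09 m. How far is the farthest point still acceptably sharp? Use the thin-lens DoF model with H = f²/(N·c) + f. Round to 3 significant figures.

Hyperfocal distance H = f²/(N·c) + f = 50²/(10 × 0.02) + 50 = 2500/0.2 + 50 ≈ 12550.0 mm ≈ 12.55 m.
Far limit Df = s·(H − f)/(H − s) = 1090 × (12550.0 − 50) / (12550.0 − 1090) = 1090 × 12500.0 / 11460.0 ≈ 1188.9 mm ≈ 1.19 m.

1.19 m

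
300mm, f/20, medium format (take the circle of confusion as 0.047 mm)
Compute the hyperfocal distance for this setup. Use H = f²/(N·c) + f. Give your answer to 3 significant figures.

Hyperfocal distance H = f²/(N·c) + f = 300²/(20 × 0.047) + 300 = 90000/0.94 + 300 ≈ 96044.7 mm ≈ 96.0 m.

96.0 m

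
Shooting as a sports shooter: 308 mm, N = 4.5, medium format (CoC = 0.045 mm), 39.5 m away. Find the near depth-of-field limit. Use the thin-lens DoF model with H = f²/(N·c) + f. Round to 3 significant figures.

Hyperfocal distance H = f²/(N·c) + f = 308²/(4.5 × 0.045) + 308 = 94864/0.2025 + 308 ≈ 468772.2 mm ≈ 468.8 m.
Near limit Dn = s·(H − f)/(H + s − 2f) = 39500 × (468772.2 − 308) / (468772.2 + 39500 − 2 × 308) = 39500 × 468464.2 / 507656.2 ≈ 36451 mm ≈ 36.5 m.

36.5 m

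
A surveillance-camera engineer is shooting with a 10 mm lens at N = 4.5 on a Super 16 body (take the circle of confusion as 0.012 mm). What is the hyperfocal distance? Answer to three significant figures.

1.86 m

Hyperfocal distance H = f²/(N·c) + f = 10²/(4.5 × 0.012) + 10 = 100/0.054 + 10 ≈ 1861.9 mm ≈ 1.86 m.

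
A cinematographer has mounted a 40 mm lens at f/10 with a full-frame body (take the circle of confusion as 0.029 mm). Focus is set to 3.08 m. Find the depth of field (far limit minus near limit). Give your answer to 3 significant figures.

Hyperfocal distance H = f²/(N·c) + f = 40²/(10 × 0.029) + 40 = 1600/0.29 + 40 ≈ 5557.2 mm ≈ 5.557 m.
Near limit Dn = s·(H − f)/(H + s − 2f) = 3080 × (5557.2 − 40) / (5557.2 + 3080 − 2 × 40) = 3080 × 5517.2 / 8557.2 ≈ 1985.8 mm.
Far limit Df = s·(H − f)/(H − s) = 3080 × (5557.2 − 40) / (5557.2 − 3080) = 3080 × 5517.2 / 2477.2 ≈ 6859.7 mm.
Depth of field = Df − Dn = 6859.7 − 1985.8 ≈ 4873.9 mm ≈ 4.87 m.

4.87 m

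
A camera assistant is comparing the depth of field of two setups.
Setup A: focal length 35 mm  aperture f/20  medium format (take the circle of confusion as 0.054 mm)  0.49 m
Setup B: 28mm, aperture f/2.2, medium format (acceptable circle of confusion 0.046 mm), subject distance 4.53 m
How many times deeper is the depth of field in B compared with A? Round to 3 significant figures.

Setup A: H = 35²/(20×0.054) + 35 ≈ 1169.3 mm; DoF = Df − Dn = 818.23 − 349.71 ≈ 468.52 mm.
Setup B: H = 28²/(2.2×0.046) + 28 ≈ 7775.0 mm; DoF = Df − Dn = 10814.7 − 2865.0 ≈ 7949.7 mm.
Ratio = 7949.7 / 468.52 ≈ 17.0.

17.0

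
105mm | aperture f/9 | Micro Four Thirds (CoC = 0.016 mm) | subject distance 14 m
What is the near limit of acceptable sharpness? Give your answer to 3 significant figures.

11.8 m

Hyperfocal distance H = f²/(N·c) + f = 105²/(9 × 0.016) + 105 = 11025/0.144 + 105 ≈ 76667.5 mm ≈ 76.67 m.
Near limit Dn = s·(H − f)/(H + s − 2f) = 14000 × (76667.5 − 105) / (76667.5 + 14000 − 2 × 105) = 14000 × 76562.5 / 90457.5 ≈ 11849 mm ≈ 11.8 m.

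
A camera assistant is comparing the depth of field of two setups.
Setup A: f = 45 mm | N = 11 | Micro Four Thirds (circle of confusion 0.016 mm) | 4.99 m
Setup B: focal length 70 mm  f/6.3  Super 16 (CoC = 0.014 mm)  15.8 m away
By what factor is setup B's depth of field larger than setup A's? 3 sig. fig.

Setup A: H = 45²/(11×0.016) + 45 ≈ 11550.7 mm; DoF = Df − Dn = 8751.1 − 3490.0 ≈ 5261.1 mm.
Setup B: H = 70²/(6.3×0.014) + 70 ≈ 55625.6 mm; DoF = Df − Dn = 22040.6 − 12313.5 ≈ 9727.1 mm.
Ratio = 9727.1 / 5261.1 ≈ 1.85.

1.85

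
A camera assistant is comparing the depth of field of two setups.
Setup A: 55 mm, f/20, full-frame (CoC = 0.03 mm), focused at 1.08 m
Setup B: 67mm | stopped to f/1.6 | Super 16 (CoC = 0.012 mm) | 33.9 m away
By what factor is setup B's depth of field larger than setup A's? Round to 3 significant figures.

21.9

Setup A: H = 55²/(20×0.03) + 55 ≈ 5096.7 mm; DoF = Df − Dn = 1355.60 − 897.53 ≈ 458.07 mm.
Setup B: H = 67²/(1.6×0.012) + 67 ≈ 233869.1 mm; DoF = Df − Dn = 39636 − 29615 ≈ 10021 mm.
Ratio = 10021 / 458.07 ≈ 21.9.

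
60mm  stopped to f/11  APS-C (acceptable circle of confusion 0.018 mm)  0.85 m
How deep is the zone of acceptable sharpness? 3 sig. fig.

74.0 mm

Hyperfocal distance H = f²/(N·c) + f = 60²/(11 × 0.018) + 60 = 3600/0.198 + 60 ≈ 18241.8 mm ≈ 18.24 m.
Near limit Dn = s·(H − f)/(H + s − 2f) = 850 × (18241.8 − 60) / (18241.8 + 850 − 2 × 60) = 850 × 18181.8 / 18971.8 ≈ 814.605 mm.
Far limit Df = s·(H − f)/(H − s) = 850 × (18241.8 − 60) / (18241.8 − 850) = 850 × 18181.8 / 17391.8 ≈ 888.610 mm.
Depth of field = Df − Dn = 888.610 − 814.605 ≈ 74.005 mm.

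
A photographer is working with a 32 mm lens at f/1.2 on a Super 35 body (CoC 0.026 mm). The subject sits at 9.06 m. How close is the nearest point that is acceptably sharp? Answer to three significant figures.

7.11 m

Hyperfocal distance H = f²/(N·c) + f = 32²/(1.2 × 0.026) + 32 = 1024/0.0312 + 32 ≈ 32852.5 mm ≈ 32.85 m.
Near limit Dn = s·(H − f)/(H + s − 2f) = 9060 × (32852.5 − 32) / (32852.5 + 9060 − 2 × 32) = 9060 × 32820.5 / 41848.5 ≈ 7105.5 mm ≈ 7.11 m.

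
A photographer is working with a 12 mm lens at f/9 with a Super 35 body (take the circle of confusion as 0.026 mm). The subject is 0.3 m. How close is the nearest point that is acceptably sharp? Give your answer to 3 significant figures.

Hyperfocal distance H = f²/(N·c) + f = 12²/(9 × 0.026) + 12 = 144/0.234 + 12 ≈ 627.4 mm ≈ 0.627 m.
Near limit Dn = s·(H − f)/(H + s − 2f) = 300 × (627.4 − 12) / (627.4 + 300 − 2 × 12) = 300 × 615.4 / 903.4 ≈ 204.36 mm.

204 mm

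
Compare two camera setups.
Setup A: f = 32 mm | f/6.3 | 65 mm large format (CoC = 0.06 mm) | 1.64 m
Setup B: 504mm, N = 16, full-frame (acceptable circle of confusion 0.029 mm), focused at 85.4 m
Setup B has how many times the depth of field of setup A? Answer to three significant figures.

9.03

Setup A: H = 32²/(6.3×0.06) + 32 ≈ 2741.0 mm; DoF = Df − Dn = 4035.2 − 1029.1 ≈ 3006.1 mm.
Setup B: H = 504²/(16×0.029) + 504 ≈ 547952.3 mm; DoF = Df − Dn = 101074 − 73935 ≈ 27139 mm.
Ratio = 27139 / 3006.1 ≈ 9.03.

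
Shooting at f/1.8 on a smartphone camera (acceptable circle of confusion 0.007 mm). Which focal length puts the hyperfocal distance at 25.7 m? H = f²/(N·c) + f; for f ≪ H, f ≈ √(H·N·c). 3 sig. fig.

18.0 mm

From H = f²/(N·c) + f, with f ≪ H: f ≈ √(H·N·c) = √(25700 × 1.8 × 0.007) = √323.82 ≈ 17.99 mm.
The +f correction barely moves this — solving exactly, f² + N·c·f − N·c·H = 0 ⇒ f = (−N·c + √((N·c)² + 4·N·c·H))/2 = (−0.0126 + √1295.3)/2 ≈ 17.989 mm, so f ≈ 18.0 mm.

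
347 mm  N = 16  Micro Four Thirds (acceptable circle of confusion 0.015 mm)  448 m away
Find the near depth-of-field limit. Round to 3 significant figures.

237 m

Hyperfocal distance H = f²/(N·c) + f = 347²/(16 × 0.015) + 347 = 120409/0.24 + 347 ≈ 502051.2 mm ≈ 502.1 m.
Near limit Dn = s·(H − f)/(H + s − 2f) = 448000 × (502051.2 − 347) / (502051.2 + 448000 − 2 × 347) = 448000 × 501704.2 / 949357.2 ≈ 236753 mm ≈ 237 m.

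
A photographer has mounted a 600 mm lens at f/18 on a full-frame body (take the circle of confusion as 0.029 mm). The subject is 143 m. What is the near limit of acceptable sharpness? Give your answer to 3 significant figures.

Hyperfocal distance H = f²/(N·c) + f = 600²/(18 × 0.029) + 600 = 360000/0.522 + 600 ≈ 690255.2 mm ≈ 690.3 m.
Near limit Dn = s·(H − f)/(H + s − 2f) = 143000 × (690255.2 − 600) / (690255.2 + 143000 − 2 × 600) = 143000 × 689655.2 / 832055.2 ≈ 118527 mm ≈ 119 m.

119 m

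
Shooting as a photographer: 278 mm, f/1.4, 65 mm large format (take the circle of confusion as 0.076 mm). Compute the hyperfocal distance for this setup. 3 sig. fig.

Hyperfocal distance H = f²/(N·c) + f = 278²/(1.4 × 0.076) + 278 = 77284/0.1064 + 278 ≈ 726631.4 mm ≈ 727 m.

727 m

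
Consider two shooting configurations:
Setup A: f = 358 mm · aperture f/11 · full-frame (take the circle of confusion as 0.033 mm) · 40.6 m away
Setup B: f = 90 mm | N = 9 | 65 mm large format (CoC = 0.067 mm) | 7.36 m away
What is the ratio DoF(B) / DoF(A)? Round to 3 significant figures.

1.20

Setup A: H = 358²/(11×0.033) + 358 ≈ 353426.9 mm; DoF = Df − Dn = 45822.8 − 36446.0 ≈ 9376.8 mm.
Setup B: H = 90²/(9×0.067) + 90 ≈ 13522.8 mm; DoF = Df − Dn = 16042 − 4775 ≈ 11267 mm.
Ratio = 11267 / 9376.8 ≈ 1.20.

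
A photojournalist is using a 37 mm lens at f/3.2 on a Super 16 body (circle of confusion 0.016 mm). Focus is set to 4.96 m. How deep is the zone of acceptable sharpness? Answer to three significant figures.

Hyperfocal distance H = f²/(N·c) + f = 37²/(3.2 × 0.016) + 37 = 1369/0.0512 + 37 ≈ 26775.3 mm ≈ 26.78 m.
Near limit Dn = s·(H − f)/(H + s − 2f) = 4960 × (26775.3 − 37) / (26775.3 + 4960 − 2 × 37) = 4960 × 26738.3 / 31661.3 ≈ 4188.8 mm.
Far limit Df = s·(H − f)/(H − s) = 4960 × (26775.3 − 37) / (26775.3 − 4960) = 4960 × 26738.3 / 21815.3 ≈ 6079.3 mm.
Depth of field = Df − Dn = 6079.3 − 4188.8 ≈ 1890.5 mm ≈ 1.89 m.

1.89 m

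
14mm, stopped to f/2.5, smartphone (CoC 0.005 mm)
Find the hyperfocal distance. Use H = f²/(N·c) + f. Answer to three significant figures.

Hyperfocal distance H = f²/(N·c) + f = 14²/(2.5 × 0.005) + 14 = 196/0.0125 + 14 ≈ 15694.0 mm ≈ 15.7 m.

15.7 m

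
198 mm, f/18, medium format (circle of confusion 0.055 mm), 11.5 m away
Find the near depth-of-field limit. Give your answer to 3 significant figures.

Hyperfocal distance H = f²/(N·c) + f = 198²/(18 × 0.055) + 198 = 39204/0.99 + 198 ≈ 39798.0 mm ≈ 39.80 m.
Near limit Dn = s·(H − f)/(H + s − 2f) = 11500 × (39798.0 − 198) / (39798.0 + 11500 − 2 × 198) = 11500 × 39600.0 / 50902.0 ≈ 8946.6 mm ≈ 8.95 m.

8.95 m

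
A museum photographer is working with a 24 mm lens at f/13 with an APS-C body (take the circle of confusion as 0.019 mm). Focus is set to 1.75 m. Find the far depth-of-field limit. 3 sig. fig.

6.73 m

Hyperfocal distance H = f²/(N·c) + f = 24²/(13 × 0.019) + 24 = 576/0.247 + 24 ≈ 2356.0 mm ≈ 2.356 m.
Far limit Df = s·(H − f)/(H − s) = 1750 × (2356.0 − 24) / (2356.0 − 1750) = 1750 × 2332.0 / 606.0 ≈ 6734.5 mm ≈ 6.73 m.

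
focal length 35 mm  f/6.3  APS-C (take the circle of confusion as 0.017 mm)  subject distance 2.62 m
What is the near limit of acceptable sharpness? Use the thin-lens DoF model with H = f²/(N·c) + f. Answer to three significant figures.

Hyperfocal distance H = f²/(N·c) + f = 35²/(6.3 × 0.017) + 35 = 1225/0.1071 + 35 ≈ 11472.9 mm ≈ 11.47 m.
Near limit Dn = s·(H − f)/(H + s − 2f) = 2620 × (11472.9 − 35) / (11472.9 + 2620 − 2 × 35) = 2620 × 11437.9 / 14022.9 ≈ 2137.0 mm ≈ 2.14 m.

2.14 m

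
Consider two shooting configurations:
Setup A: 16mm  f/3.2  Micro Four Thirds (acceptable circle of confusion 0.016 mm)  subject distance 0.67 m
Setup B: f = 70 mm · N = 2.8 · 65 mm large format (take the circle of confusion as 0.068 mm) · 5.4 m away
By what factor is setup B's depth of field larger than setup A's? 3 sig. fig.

13.1

Setup A: H = 16²/(3.2×0.016) + 16 ≈ 5016.0 mm; DoF = Df − Dn = 770.82 − 592.50 ≈ 178.32 mm.
Setup B: H = 70²/(2.8×0.068) + 70 ≈ 25805.3 mm; DoF = Df − Dn = 6810.5 − 4473.5 ≈ 2337.0 mm.
Ratio = 2337.0 / 178.32 ≈ 13.1.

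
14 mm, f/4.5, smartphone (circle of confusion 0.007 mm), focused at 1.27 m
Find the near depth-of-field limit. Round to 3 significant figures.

1.06 m

Hyperfocal distance H = f²/(N·c) + f = 14²/(4.5 × 0.007) + 14 = 196/0.0315 + 14 ≈ 6236.2 mm ≈ 6.236 m.
Near limit Dn = s·(H − f)/(H + s − 2f) = 1270 × (6236.2 − 14) / (6236.2 + 1270 − 2 × 14) = 1270 × 6222.2 / 7478.2 ≈ 1056.7 mm ≈ 1.06 m.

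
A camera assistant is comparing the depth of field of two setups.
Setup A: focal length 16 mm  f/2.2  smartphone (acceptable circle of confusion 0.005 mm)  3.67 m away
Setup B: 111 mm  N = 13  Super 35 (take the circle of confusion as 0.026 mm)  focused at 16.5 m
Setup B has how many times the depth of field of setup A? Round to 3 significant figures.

15.7

Setup A: H = 16²/(2.2×0.005) + 16 ≈ 23288.7 mm; DoF = Df − Dn = 4353.5 − 3172.0 ≈ 1181.5 mm.
Setup B: H = 111²/(13×0.026) + 111 ≈ 36563.7 mm; DoF = Df − Dn = 29978 − 11382 ≈ 18596 mm.
Ratio = 18596 / 1181.5 ≈ 15.7.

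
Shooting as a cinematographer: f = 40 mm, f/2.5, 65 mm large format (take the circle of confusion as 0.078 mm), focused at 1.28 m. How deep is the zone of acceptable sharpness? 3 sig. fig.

396 mm

Hyperfocal distance H = f²/(N·c) + f = 40²/(2.5 × 0.078) + 40 = 1600/0.195 + 40 ≈ 8245.1 mm ≈ 8.245 m.
Near limit Dn = s·(H − f)/(H + s − 2f) = 1280 × (8245.1 − 40) / (8245.1 + 1280 − 2 × 40) = 1280 × 8205.1 / 9445.1 ≈ 1111.96 mm.
Far limit Df = s·(H − f)/(H − s) = 1280 × (8245.1 − 40) / (8245.1 − 1280) = 1280 × 8205.1 / 6965.1 ≈ 1507.88 mm.
Depth of field = Df − Dn = 1507.88 − 1111.96 ≈ 395.92 mm.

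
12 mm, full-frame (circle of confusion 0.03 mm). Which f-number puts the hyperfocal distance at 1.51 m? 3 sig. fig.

Rearrange H = f²/(N·c) + f for N: N = f² / ((H − f)·c).
N = 12² / ((1510 − 12) × 0.03) = 144 / 44.94 ≈ 3.20.

f/3.20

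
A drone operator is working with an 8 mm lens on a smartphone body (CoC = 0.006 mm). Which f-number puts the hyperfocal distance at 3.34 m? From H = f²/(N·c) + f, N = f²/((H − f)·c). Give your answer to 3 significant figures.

Rearrange H = f²/(N·c) + f for N: N = f² / ((H − f)·c).
N = 8² / ((3340 − 8) × 0.006) = 64 / 19.99 ≈ 3.20.

f/3.20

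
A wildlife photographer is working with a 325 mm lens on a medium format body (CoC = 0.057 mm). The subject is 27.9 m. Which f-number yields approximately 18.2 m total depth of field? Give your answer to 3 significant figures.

Write h = H − f = f²/(N·c). The thin-lens limits are Dn = s·h/(h + (s−f)) and Df = s·h/(h − (s−f)), so DoF = Df − Dn = 2·s·(s−f)·h / (h² − (s−f)²).
That is a quadratic in h: DoF·h² − 2·s·(s−f)·h − DoF·(s−f)² = 0 ⇒ h = (s−f)·(s + √(s² + DoF²)) / DoF = 27575 × (27900 + √(27900² + 18200²)) / 18200 = 27575 × (27900 + 33311.4) / 18200 ≈ 92742 mm.
Then N = f²/(c·h) = 325² / (0.057 × 92742) = 105625 / 5286.3 ≈ 20.

f/20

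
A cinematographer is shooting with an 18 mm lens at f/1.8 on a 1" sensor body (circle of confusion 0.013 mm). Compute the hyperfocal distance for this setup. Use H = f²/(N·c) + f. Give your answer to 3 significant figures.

13.9 m

Hyperfocal distance H = f²/(N·c) + f = 18²/(1.8 × 0.013) + 18 = 324/0.0234 + 18 ≈ 13864.2 mm ≈ 13.9 m.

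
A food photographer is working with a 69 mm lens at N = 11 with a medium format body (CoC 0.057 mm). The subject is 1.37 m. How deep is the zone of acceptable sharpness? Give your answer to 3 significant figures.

484 mm

Hyperfocal distance H = f²/(N·c) + f = 69²/(11 × 0.057) + 69 = 4761/0.627 + 69 ≈ 7662.3 mm ≈ 7.662 m.
Near limit Dn = s·(H − f)/(H + s − 2f) = 1370 × (7662.3 − 69) / (7662.3 + 1370 − 2 × 69) = 1370 × 7593.3 / 8894.3 ≈ 1169.61 mm.
Far limit Df = s·(H − f)/(H − s) = 1370 × (7662.3 − 69) / (7662.3 − 1370) = 1370 × 7593.3 / 6292.3 ≈ 1653.26 mm.
Depth of field = Df − Dn = 1653.26 − 1169.61 ≈ 483.65 mm.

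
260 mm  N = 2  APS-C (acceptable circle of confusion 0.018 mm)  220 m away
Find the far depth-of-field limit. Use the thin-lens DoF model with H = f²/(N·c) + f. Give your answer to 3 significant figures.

249 m

Hyperfocal distance H = f²/(N·c) + f = 260²/(2 × 0.018) + 260 = 67600/0.036 + 260 ≈ 1878037.8 mm ≈ 1878 m.
Far limit Df = s·(H − f)/(H − s) = 220000 × (1878037.8 − 260) / (1878037.8 − 220000) = 220000 × 1877777.8 / 1658037.8 ≈ 249157 mm ≈ 249 m.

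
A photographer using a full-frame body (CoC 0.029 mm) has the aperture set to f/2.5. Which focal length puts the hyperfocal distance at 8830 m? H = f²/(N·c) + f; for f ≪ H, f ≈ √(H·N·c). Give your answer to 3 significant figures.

800 mm

From H = f²/(N·c) + f, with f ≪ H: f ≈ √(H·N·c) = √(8830000 × 2.5 × 0.029) = √640175 ≈ 800.1 mm.
The +f correction barely moves this — solving exactly, f² + N·c·f − N·c·H = 0 ⇒ f = (−N·c + √((N·c)² + 4·N·c·H))/2 = (−0.0725 + √2560700)/2 ≈ 800.07 mm, so f ≈ 800 mm.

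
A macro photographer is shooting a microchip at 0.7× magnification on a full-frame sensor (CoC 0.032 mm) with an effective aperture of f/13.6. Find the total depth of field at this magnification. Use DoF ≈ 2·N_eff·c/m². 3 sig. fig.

At magnification m, DoF ≈ 2·N_eff·c/m² = 2 × 13.6 × 0.032 / 0.7² = 0.8704 / 0.49 ≈ 1.78 mm.

1.78 mm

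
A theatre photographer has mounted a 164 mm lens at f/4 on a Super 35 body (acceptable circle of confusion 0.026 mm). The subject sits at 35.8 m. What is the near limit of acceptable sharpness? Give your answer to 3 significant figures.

Hyperfocal distance H = f²/(N·c) + f = 164²/(4 × 0.026) + 164 = 26896/0.104 + 164 ≈ 258779.4 mm ≈ 258.8 m.
Near limit Dn = s·(H − f)/(H + s − 2f) = 35800 × (258779.4 − 164) / (258779.4 + 35800 − 2 × 164) = 35800 × 258615.4 / 294251.4 ≈ 31464 mm ≈ 31.5 m.

31.5 m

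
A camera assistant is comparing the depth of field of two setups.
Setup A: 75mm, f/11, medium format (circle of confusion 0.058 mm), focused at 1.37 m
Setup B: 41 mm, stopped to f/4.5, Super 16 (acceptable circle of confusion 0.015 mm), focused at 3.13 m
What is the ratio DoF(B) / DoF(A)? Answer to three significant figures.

Setup A: H = 75²/(11×0.058) + 75 ≈ 8891.6 mm; DoF = Df − Dn = 1605.87 − 1194.54 ≈ 411.33 mm.
Setup B: H = 41²/(4.5×0.015) + 41 ≈ 24944.7 mm; DoF = Df − Dn = 3573.21 − 2784.60 ≈ 788.61 mm.
Ratio = 788.61 / 411.33 ≈ 1.92.

1.92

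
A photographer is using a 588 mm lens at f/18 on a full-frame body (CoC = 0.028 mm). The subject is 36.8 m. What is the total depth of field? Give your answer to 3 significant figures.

Hyperfocal distance H = f²/(N·c) + f = 588²/(18 × 0.028) + 588 = 345744/0.504 + 588 ≈ 686588.0 mm ≈ 686.6 m.
Near limit Dn = s·(H − f)/(H + s − 2f) = 36800 × (686588.0 − 588) / (686588.0 + 36800 − 2 × 588) = 36800 × 686000.0 / 722212.0 ≈ 34954.8 mm.
Far limit Df = s·(H − f)/(H − s) = 36800 × (686588.0 − 588) / (686588.0 − 36800) = 36800 × 686000.0 / 649788.0 ≈ 38850.8 mm.
Depth of field = Df − Dn = 38850.8 − 34954.8 ≈ 3896.0 mm ≈ 3.90 m.

3.90 m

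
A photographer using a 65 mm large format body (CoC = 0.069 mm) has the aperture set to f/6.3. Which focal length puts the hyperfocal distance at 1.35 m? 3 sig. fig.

24.0 mm

From H = f²/(N·c) + f, with f ≪ H: f ≈ √(H·N·c) = √(1350 × 6.3 × 0.069) = √586.85 ≈ 24.22 mm.
Exact: f² + N·c·f − N·c·H = 0 ⇒ f = (−N·c + √((N·c)² + 4·N·c·H))/2 = (−0.4347 + √2347.6)/2 ≈ 24.009 mm ≈ 24.0 mm.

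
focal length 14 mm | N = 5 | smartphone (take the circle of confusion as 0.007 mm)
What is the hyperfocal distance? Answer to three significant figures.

Hyperfocal distance H = f²/(N·c) + f = 14²/(5 × 0.007) + 14 = 196/0.035 + 14 ≈ 5614.0 mm ≈ 5.61 m.

5.61 m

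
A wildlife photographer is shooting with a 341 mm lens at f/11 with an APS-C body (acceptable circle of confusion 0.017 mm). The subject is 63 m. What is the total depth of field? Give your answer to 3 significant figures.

12.8 m

Hyperfocal distance H = f²/(N·c) + f = 341²/(11 × 0.017) + 341 = 116281/0.187 + 341 ≈ 622164.5 mm ≈ 622.2 m.
Near limit Dn = s·(H − f)/(H + s − 2f) = 63000 × (622164.5 − 341) / (622164.5 + 63000 − 2 × 341) = 63000 × 621823.5 / 684482.5 ≈ 57233 mm.
Far limit Df = s·(H − f)/(H − s) = 63000 × (622164.5 − 341) / (622164.5 − 63000) = 63000 × 621823.5 / 559164.5 ≈ 70060 mm.
Depth of field = Df − Dn = 70060 − 57233 ≈ 12827 mm ≈ 12.8 m.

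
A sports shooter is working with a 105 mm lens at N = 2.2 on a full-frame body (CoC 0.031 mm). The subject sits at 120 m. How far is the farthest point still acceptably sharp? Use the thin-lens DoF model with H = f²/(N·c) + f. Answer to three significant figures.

Hyperfocal distance H = f²/(N·c) + f = 105²/(2.2 × 0.031) + 105 = 11025/0.0682 + 105 ≈ 161761.9 mm ≈ 161.8 m.
Far limit Df = s·(H − f)/(H − s) = 120000 × (161761.9 − 105) / (161761.9 − 120000) = 120000 × 161656.9 / 41761.9 ≈ 464510 mm ≈ 465 m.

465 m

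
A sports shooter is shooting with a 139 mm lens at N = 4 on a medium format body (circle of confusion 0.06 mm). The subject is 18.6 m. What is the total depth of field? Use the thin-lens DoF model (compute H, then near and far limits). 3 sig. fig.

9.00 m

Hyperfocal distance H = f²/(N·c) + f = 139²/(4 × 0.06) + 139 = 19321/0.24 + 139 ≈ 80643.2 mm ≈ 80.64 m.
Near limit Dn = s·(H − f)/(H + s − 2f) = 18600 × (80643.2 − 139) / (80643.2 + 18600 − 2 × 139) = 18600 × 80504.2 / 98965.2 ≈ 15130.3 mm.
Far limit Df = s·(H − f)/(H − s) = 18600 × (80643.2 − 139) / (80643.2 − 18600) = 18600 × 80504.2 / 62043.2 ≈ 24134.4 mm.
Depth of field = Df − Dn = 24134.4 − 15130.3 ≈ 9004.1 mm ≈ 9.00 m.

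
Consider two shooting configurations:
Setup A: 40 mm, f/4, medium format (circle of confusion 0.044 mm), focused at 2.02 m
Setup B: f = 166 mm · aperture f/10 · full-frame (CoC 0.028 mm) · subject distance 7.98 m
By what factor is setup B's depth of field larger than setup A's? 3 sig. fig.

1.38

Setup A: H = 40²/(4×0.044) + 40 ≈ 9130.9 mm; DoF = Df − Dn = 2582.46 − 1658.73 ≈ 923.73 mm.
Setup B: H = 166²/(10×0.028) + 166 ≈ 98580.3 mm; DoF = Df − Dn = 8668.3 − 7393.0 ≈ 1275.3 mm.
Ratio = 1275.3 / 923.73 ≈ 1.38.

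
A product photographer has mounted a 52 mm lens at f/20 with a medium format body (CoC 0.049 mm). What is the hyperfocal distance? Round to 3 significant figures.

2.81 m

Hyperfocal distance H = f²/(N·c) + f = 52²/(20 × 0.049) + 52 = 2704/0.98 + 52 ≈ 2811.2 mm ≈ 2.81 m.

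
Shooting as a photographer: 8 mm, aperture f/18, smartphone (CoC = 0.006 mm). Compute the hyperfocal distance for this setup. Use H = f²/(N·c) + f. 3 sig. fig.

0.601 m

Hyperfocal distance H = f²/(N·c) + f = 8²/(18 × 0.006) + 8 = 64/0.108 + 8 ≈ 600.6 mm ≈ 0.601 m.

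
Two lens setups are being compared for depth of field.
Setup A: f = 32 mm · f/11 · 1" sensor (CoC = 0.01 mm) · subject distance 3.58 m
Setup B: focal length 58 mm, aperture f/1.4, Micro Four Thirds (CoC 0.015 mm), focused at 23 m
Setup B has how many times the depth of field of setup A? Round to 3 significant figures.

Setup A: H = 32²/(11×0.01) + 32 ≈ 9341.1 mm; DoF = Df − Dn = 5784.8 − 2592.1 ≈ 3192.7 mm.
Setup B: H = 58²/(1.4×0.015) + 58 ≈ 160248.5 mm; DoF = Df − Dn = 26844.6 − 20118.7 ≈ 6725.9 mm.
Ratio = 6725.9 / 3192.7 ≈ 2.11.

2.11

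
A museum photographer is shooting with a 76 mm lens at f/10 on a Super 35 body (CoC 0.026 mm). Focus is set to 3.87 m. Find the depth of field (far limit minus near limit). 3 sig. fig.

1.36 m

Hyperfocal distance H = f²/(N·c) + f = 76²/(10 × 0.026) + 76 = 5776/0.26 + 76 ≈ 22291.4 mm ≈ 22.29 m.
Near limit Dn = s·(H − f)/(H + s − 2f) = 3870 × (22291.4 − 76) / (22291.4 + 3870 − 2 × 76) = 3870 × 22215.4 / 26009.4 ≈ 3305.5 mm.
Far limit Df = s·(H − f)/(H − s) = 3870 × (22291.4 − 76) / (22291.4 − 3870) = 3870 × 22215.4 / 18421.4 ≈ 4667.1 mm.
Depth of field = Df − Dn = 4667.1 − 3305.5 ≈ 1361.6 mm ≈ 1.36 m.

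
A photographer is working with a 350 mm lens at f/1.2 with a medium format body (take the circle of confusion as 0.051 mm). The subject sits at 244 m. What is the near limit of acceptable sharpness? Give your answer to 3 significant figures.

Hyperfocal distance H = f²/(N·c) + f = 350²/(1.2 × 0.051) + 350 = 122500/0.0612 + 350 ≈ 2001984.0 mm ≈ 2002 m.
Near limit Dn = s·(H − f)/(H + s − 2f) = 244000 × (2001984.0 − 350) / (2001984.0 + 244000 − 2 × 350) = 244000 × 2001634.0 / 2245284.0 ≈ 217522 mm ≈ 218 m.

218 m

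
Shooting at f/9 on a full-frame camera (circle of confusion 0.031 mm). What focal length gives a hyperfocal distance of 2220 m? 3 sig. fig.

From H = f²/(N·c) + f, with f ≪ H: f ≈ √(H·N·c) = √(2220000 × 9 × 0.031) = √619380 ≈ 787.0 mm.
The +f correction barely moves this — solving exactly, f² + N·c·f − N·c·H = 0 ⇒ f = (−N·c + √((N·c)² + 4·N·c·H))/2 = (−0.279 + √2477520)/2 ≈ 786.87 mm, so f ≈ 787 mm.

787 mm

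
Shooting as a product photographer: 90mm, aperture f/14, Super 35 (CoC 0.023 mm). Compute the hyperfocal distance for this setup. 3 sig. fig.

25.2 m

Hyperfocal distance H = f²/(N·c) + f = 90²/(14 × 0.023) + 90 = 8100/0.322 + 90 ≈ 25245.3 mm ≈ 25.2 m.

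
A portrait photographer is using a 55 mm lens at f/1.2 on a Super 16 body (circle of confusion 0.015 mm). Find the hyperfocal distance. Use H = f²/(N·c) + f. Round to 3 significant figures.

Hyperfocal distance H = f²/(N·c) + f = 55²/(1.2 × 0.015) + 55 = 3025/0.018 + 55 ≈ 168110.6 mm ≈ 168 m.

168 m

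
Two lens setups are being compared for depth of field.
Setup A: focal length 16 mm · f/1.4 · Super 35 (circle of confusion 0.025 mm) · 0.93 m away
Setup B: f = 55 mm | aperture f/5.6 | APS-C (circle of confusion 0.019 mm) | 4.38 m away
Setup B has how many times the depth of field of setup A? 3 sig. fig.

Setup A: H = 16²/(1.4×0.025) + 16 ≈ 7330.3 mm; DoF = Df − Dn = 1062.81 − 826.70 ≈ 236.11 mm.
Setup B: H = 55²/(5.6×0.019) + 55 ≈ 28485.5 mm; DoF = Df − Dn = 5165.9 − 3801.7 ≈ 1364.2 mm.
Ratio = 1364.2 / 236.11 ≈ 5.78.

5.78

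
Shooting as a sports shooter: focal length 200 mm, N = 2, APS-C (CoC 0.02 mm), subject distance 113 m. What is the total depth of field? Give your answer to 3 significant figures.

25.8 m

Hyperfocal distance H = f²/(N·c) + f = 200²/(2 × 0.02) + 200 = 40000/0.04 + 200 ≈ 1000200.0 mm ≈ 1000 m.
Near limit Dn = s·(H − f)/(H + s − 2f) = 113000 × (1000200.0 − 200) / (1000200.0 + 113000 − 2 × 200) = 113000 × 1000000.0 / 1112800.0 ≈ 101546 mm.
Far limit Df = s·(H − f)/(H − s) = 113000 × (1000200.0 − 200) / (1000200.0 − 113000) = 113000 × 1000000.0 / 887200.0 ≈ 127367 mm.
Depth of field = Df − Dn = 127367 − 101546 ≈ 25821 mm ≈ 25.8 m.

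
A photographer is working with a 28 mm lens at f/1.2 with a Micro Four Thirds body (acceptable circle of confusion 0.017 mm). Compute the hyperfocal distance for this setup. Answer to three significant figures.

Hyperfocal distance H = f²/(N·c) + f = 28²/(1.2 × 0.017) + 28 = 784/0.0204 + 28 ≈ 38459.4 mm ≈ 38.5 m.

38.5 m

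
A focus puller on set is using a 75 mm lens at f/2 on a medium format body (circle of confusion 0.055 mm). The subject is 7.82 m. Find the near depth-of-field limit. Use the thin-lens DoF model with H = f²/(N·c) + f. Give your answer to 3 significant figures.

6.79 m

Hyperfocal distance H = f²/(N·c) + f = 75²/(2 × 0.055) + 75 = 5625/0.11 + 75 ≈ 51211.4 mm ≈ 51.21 m.
Near limit Dn = s·(H − f)/(H + s − 2f) = 7820 × (51211.4 − 75) / (51211.4 + 7820 − 2 × 75) = 7820 × 51136.4 / 58881.4 ≈ 6791.4 mm ≈ 6.79 m.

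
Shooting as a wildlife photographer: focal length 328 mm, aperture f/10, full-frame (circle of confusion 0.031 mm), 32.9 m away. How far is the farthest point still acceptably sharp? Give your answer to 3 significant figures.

Hyperfocal distance H = f²/(N·c) + f = 328²/(10 × 0.031) + 328 = 107584/0.31 + 328 ≈ 347373.2 mm ≈ 347.4 m.
Far limit Df = s·(H − f)/(H − s) = 32900 × (347373.2 − 328) / (347373.2 − 32900) = 32900 × 347045.2 / 314473.2 ≈ 36308 mm ≈ 36.3 m.

36.3 m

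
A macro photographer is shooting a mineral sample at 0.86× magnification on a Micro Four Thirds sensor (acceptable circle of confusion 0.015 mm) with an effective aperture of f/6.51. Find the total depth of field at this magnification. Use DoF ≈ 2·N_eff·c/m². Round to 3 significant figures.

0.264 mm

At magnification m, DoF ≈ 2·N_eff·c/m² = 2 × 6.51 × 0.015 / 0.86² = 0.1953 / 0.7396 ≈ 0.264 mm.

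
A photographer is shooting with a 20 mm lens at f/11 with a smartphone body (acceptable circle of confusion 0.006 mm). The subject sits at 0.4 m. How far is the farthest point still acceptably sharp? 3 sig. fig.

Hyperfocal distance H = f²/(N·c) + f = 20²/(11 × 0.006) + 20 = 400/0.066 + 20 ≈ 6080.6 mm ≈ 6.081 m.
Far limit Df = s·(H − f)/(H − s) = 400 × (6080.6 − 20) / (6080.6 − 400) = 400 × 6060.6 / 5680.6 ≈ 426.76 mm.

427 mm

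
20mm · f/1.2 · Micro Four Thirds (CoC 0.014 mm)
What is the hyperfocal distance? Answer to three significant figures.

23.8 m

Hyperfocal distance H = f²/(N·c) + f = 20²/(1.2 × 0.014) + 20 = 400/0.0168 + 20 ≈ 23829.5 mm ≈ 23.8 m.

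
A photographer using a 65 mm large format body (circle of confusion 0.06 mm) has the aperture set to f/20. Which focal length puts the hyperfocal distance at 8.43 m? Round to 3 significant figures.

100 mm

From H = f²/(N·c) + f, with f ≪ H: f ≈ √(H·N·c) = √(8430 × 20 × 0.06) = √10116 ≈ 100.6 mm.
Exact: f² + N·c·f − N·c·H = 0 ⇒ f = (−N·c + √((N·c)² + 4·N·c·H))/2 = (−1.2 + √40465)/2 ≈ 99.980 mm ≈ 100 mm.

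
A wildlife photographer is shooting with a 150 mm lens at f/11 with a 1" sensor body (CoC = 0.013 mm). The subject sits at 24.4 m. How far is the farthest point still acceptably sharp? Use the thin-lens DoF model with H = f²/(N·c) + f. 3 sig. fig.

28.8 m

Hyperfocal distance H = f²/(N·c) + f = 150²/(11 × 0.013) + 150 = 22500/0.143 + 150 ≈ 157492.7 mm ≈ 157.5 m.
Far limit Df = s·(H − f)/(H − s) = 24400 × (157492.7 − 150) / (157492.7 − 24400) = 24400 × 157342.7 / 133092.7 ≈ 28846 mm ≈ 28.8 m.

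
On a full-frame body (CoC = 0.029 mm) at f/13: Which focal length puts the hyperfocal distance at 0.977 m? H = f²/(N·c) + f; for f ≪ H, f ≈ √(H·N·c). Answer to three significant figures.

From H = f²/(N·c) + f, with f ≪ H: f ≈ √(H·N·c) = √(977 × 13 × 0.029) = √368.33 ≈ 19.19 mm.
Exact: f² + N·c·f − N·c·H = 0 ⇒ f = (−N·c + √((N·c)² + 4·N·c·H))/2 = (−0.377 + √1473.5)/2 ≈ 19.004 mm ≈ 19.0 mm.

19.0 mm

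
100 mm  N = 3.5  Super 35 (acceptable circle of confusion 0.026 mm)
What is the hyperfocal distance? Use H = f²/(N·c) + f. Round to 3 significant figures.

Hyperfocal distance H = f²/(N·c) + f = 100²/(3.5 × 0.026) + 100 = 10000/0.091 + 100 ≈ 109990.1 mm ≈ 110 m.

110 m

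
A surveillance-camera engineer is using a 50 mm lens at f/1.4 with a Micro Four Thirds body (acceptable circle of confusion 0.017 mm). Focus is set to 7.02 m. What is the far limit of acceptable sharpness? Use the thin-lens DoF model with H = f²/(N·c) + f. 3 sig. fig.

Hyperfocal distance H = f²/(N·c) + f = 50²/(1.4 × 0.017) + 50 = 2500/0.0238 + 50 ≈ 105092.0 mm ≈ 105.1 m.
Far limit Df = s·(H − f)/(H − s) = 7020 × (105092.0 − 50) / (105092.0 − 7020) = 7020 × 105042.0 / 98072.0 ≈ 7518.9 mm ≈ 7.52 m.

7.52 m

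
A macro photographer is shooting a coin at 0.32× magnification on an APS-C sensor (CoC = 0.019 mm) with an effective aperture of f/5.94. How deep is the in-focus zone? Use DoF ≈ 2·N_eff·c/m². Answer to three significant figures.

At magnification m, DoF ≈ 2·N_eff·c/m² = 2 × 5.94 × 0.019 / 0.32² = 0.2257 / 0.1024 ≈ 2.2 mm.

2.20 mm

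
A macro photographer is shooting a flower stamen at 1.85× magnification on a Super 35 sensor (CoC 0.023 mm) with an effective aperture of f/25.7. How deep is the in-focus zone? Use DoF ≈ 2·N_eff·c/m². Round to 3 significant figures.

0.345 mm

At magnification m, DoF ≈ 2·N_eff·c/m² = 2 × 25.7 × 0.023 / 1.85² = 1.182 / 3.423 ≈ 0.345 mm.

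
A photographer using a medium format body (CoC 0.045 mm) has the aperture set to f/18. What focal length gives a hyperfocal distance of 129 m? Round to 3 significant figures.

323 mm

From H = f²/(N·c) + f, with f ≪ H: f ≈ √(H·N·c) = √(129000 × 18 × 0.045) = √104490 ≈ 323.2 mm.
The +f correction barely moves this — solving exactly, f² + N·c·f − N·c·H = 0 ⇒ f = (−N·c + √((N·c)² + 4·N·c·H))/2 = (−0.81 + √417961)/2 ≈ 322.84 mm, so f ≈ 323 mm.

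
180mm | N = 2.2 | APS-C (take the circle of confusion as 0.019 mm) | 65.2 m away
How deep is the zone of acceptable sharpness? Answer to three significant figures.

11.0 m

Hyperfocal distance H = f²/(N·c) + f = 180²/(2.2 × 0.019) + 180 = 32400/0.0418 + 180 ≈ 775299.6 mm ≈ 775.3 m.
Near limit Dn = s·(H − f)/(H + s − 2f) = 65200 × (775299.6 − 180) / (775299.6 + 65200 − 2 × 180) = 65200 × 775119.6 / 840139.6 ≈ 60154 mm.
Far limit Df = s·(H − f)/(H − s) = 65200 × (775299.6 − 180) / (775299.6 − 65200) = 65200 × 775119.6 / 710099.6 ≈ 71170 mm.
Depth of field = Df − Dn = 71170 − 60154 ≈ 11016 mm ≈ 11.0 m.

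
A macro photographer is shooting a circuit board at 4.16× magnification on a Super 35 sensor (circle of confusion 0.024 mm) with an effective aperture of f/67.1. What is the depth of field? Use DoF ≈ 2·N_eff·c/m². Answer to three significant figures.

At magnification m, DoF ≈ 2·N_eff·c/m² = 2 × 67.1 × 0.024 / 4.16² = 3.221 / 17.31 ≈ 0.186 mm.

0.186 mm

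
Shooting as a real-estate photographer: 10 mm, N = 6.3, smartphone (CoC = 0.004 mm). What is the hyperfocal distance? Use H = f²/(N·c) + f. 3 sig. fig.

Hyperfocal distance H = f²/(N·c) + f = 10²/(6.3 × 0.004) + 10 = 100/0.0252 + 10 ≈ 3978.3 mm ≈ 3.98 m.

3.98 m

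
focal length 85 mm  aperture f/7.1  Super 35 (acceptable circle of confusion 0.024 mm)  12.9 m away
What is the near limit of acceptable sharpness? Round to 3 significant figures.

9.91 m

Hyperfocal distance H = f²/(N·c) + f = 85²/(7.1 × 0.024) + 85 = 7225/0.1704 + 85 ≈ 42485.2 mm ≈ 42.49 m.
Near limit Dn = s·(H − f)/(H + s − 2f) = 12900 × (42485.2 − 85) / (42485.2 + 12900 − 2 × 85) = 12900 × 42400.2 / 55215.2 ≈ 9906.0 mm ≈ 9.91 m.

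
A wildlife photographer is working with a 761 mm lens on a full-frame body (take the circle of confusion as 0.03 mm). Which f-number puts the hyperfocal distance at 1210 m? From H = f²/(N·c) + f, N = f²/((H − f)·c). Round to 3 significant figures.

Rearrange H = f²/(N·c) + f for N: N = f² / ((H − f)·c).
N = 761² / ((1210000 − 761) × 0.03) = 579121 / 36277 ≈ 16.

f/16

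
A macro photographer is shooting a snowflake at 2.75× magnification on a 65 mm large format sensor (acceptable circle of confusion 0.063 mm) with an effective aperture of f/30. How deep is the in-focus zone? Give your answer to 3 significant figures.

At magnification m, DoF ≈ 2·N_eff·c/m² = 2 × 30 × 0.063 / 2.75² = 3.78 / 7.562 ≈ 0.5 mm.

0.500 mm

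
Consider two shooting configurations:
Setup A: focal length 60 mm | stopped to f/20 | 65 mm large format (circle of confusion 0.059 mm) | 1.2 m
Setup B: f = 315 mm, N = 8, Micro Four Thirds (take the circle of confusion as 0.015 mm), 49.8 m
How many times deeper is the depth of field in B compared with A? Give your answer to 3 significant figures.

Setup A: H = 60²/(20×0.059) + 60 ≈ 3110.8 mm; DoF = Df − Dn = 1915.9 − 873.6 ≈ 1042.3 mm.
Setup B: H = 315²/(8×0.015) + 315 ≈ 827190.0 mm; DoF = Df − Dn = 52970.0 − 46988.0 ≈ 5982.0 mm.
Ratio = 5982.0 / 1042.3 ≈ 5.74.

5.74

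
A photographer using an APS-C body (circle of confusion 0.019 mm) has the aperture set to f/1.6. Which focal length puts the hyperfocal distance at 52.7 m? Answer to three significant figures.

40.0 mm

From H = f²/(N·c) + f, with f ≪ H: f ≈ √(H·N·c) = √(52700 × 1.6 × 0.019) = √1602.1 ≈ 40.03 mm.
The +f correction barely moves this — solving exactly, f² + N·c·f − N·c·H = 0 ⇒ f = (−N·c + √((N·c)² + 4·N·c·H))/2 = (−0.0304 + √6408.3)/2 ≈ 40.011 mm, so f ≈ 40.0 mm.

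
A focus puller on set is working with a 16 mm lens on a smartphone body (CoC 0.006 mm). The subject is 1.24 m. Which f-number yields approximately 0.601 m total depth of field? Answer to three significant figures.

f/8

Write h = H − f = f²/(N·c). The thin-lens limits are Dn = s·h/(h + (s−f)) and Df = s·h/(h − (s−f)), so DoF = Df − Dn = 2·s·(s−f)·h / (h² − (s−f)²).
That is a quadratic in h: DoF·h² − 2·s·(s−f)·h − DoF·(s−f)² = 0 ⇒ h = (s−f)·(s + √(s² + DoF²)) / DoF = 1224 × (1240 + √(1240² + 601²)) / 601 = 1224 × (1240 + 1377.97) / 601 ≈ 5331.8 mm.
Then N = f²/(c·h) = 16² / (0.006 × 5331.8) = 256 / 31.991 ≈ 8.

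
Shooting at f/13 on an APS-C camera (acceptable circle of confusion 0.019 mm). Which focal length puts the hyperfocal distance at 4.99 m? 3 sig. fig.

35.0 mm

From H = f²/(N·c) + f, with f ≪ H: f ≈ √(H·N·c) = √(4990 × 13 × 0.019) = √1232.5 ≈ 35.11 mm.
Exact: f² + N·c·f − N·c·H = 0 ⇒ f = (−N·c + √((N·c)² + 4·N·c·H))/2 = (−0.247 + √4930.2)/2 ≈ 34.984 mm ≈ 35.0 mm.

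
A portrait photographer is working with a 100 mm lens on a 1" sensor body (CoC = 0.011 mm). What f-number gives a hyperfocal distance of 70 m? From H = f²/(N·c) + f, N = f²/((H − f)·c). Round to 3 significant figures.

f/13

Rearrange H = f²/(N·c) + f for N: N = f² / ((H − f)·c).
N = 100² / ((70000 − 100) × 0.011) = 10000 / 768.9 ≈ 13.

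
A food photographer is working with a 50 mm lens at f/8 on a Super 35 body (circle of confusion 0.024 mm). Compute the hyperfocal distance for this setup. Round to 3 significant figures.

Hyperfocal distance H = f²/(N·c) + f = 50²/(8 × 0.024) + 50 = 2500/0.192 + 50 ≈ 13070.8 mm ≈ 13.1 m.

13.1 m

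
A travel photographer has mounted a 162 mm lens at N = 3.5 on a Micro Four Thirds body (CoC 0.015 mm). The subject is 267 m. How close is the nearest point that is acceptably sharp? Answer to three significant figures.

174 m

Hyperfocal distance H = f²/(N·c) + f = 162²/(3.5 × 0.015) + 162 = 26244/0.0525 + 162 ≈ 500047.7 mm ≈ 500.0 m.
Near limit Dn = s·(H − f)/(H + s − 2f) = 267000 × (500047.7 − 162) / (500047.7 + 267000 − 2 × 162) = 267000 × 499885.7 / 766723.7 ≈ 174078 mm ≈ 174 m.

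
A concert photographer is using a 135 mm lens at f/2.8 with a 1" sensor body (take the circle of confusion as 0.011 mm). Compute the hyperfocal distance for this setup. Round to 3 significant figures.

Hyperfocal distance H = f²/(N·c) + f = 135²/(2.8 × 0.011) + 135 = 18225/0.0308 + 135 ≈ 591855.8 mm ≈ 592 m.

592 m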